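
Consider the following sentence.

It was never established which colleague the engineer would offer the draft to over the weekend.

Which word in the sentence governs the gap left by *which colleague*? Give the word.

In situ: The engineer would offer the draft to which colleague over the weekend.
'which colleague' is the object of the preposition 'to' (recipient of 'offer'). Wh-movement fronts it, leaving a gap right after 'to':
It was never established which colleague the engineer would offer the draft to ___ over the weekend.

to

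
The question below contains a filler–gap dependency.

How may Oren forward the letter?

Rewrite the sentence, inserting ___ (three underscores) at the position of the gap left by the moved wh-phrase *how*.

In situ: Oren may forward the letter how.
'how' functions as the manner adjunct. The gap is right after 'letter'.

How may Oren forward the letter ___?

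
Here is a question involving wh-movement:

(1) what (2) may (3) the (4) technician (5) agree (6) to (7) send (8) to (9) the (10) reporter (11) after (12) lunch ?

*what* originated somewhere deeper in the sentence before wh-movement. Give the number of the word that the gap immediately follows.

Underlying clause: The technician may agree to send what to the reporter after lunch.
'what' functions as the direct object of 'send'. It moves to the left edge, and the trace sits right after 'send':
What may the technician agree to send ___ to the reporter after lunch?
'send' is word 7.

7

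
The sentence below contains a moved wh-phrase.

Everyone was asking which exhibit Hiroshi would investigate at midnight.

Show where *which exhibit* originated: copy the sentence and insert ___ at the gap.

Pre-movement form: Hiroshi would investigate which exhibit at midnight.
'which exhibit' functions as the direct object of 'investigate'. The gap is right after 'investigate'.

Everyone was asking which exhibit Hiroshi would investigate ___ at midnight.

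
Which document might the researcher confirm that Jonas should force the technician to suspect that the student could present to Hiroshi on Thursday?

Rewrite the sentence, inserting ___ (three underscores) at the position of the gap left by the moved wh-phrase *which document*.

Before movement: The researcher might confirm that Jonas should force the technician to suspect that the student could present which document to Hiroshi on Thursday.
'which document' functions as the direct object of 'present'. The gap is right after 'present'.

Which document might the researcher confirm that Jonas should force the technician to suspect that the student could present ___ to Hiroshi on Thursday?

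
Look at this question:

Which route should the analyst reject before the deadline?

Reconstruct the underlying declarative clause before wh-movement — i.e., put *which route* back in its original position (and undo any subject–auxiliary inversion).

The analyst should reject which route before the deadline.

'which route' is the direct object of 'reject'. Fronting leaves a gap immediately after 'reject':
Which route should the analyst reject ___ before the deadline?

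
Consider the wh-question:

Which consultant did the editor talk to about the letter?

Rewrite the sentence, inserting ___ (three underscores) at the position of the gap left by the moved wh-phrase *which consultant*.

Pre-movement form: The editor did talk to which consultant about the letter.
The filler 'which consultant' is interpreted as the object of the preposition 'to'. The gap is right after 'to'.

Which consultant did the editor talk to ___ about the letter?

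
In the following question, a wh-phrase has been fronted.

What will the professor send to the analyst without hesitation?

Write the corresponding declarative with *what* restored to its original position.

'what' functions as the direct object of 'send'. It moves to the left edge, and the trace sits right after 'send':
What will the professor send ___ to the analyst without hesitation?

The professor will send what to the analyst without hesitation.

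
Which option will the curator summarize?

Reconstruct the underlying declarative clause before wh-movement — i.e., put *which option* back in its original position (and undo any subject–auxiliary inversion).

The curator will summarize which option.

'which option' functions as the direct object of 'summarize'. It moves to the left edge, and the trace sits right after 'summarize':
Which option will the curator summarize ___?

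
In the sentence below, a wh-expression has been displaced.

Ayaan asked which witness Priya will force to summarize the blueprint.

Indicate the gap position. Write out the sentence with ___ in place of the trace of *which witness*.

Before movement: Priya will force which witness to summarize the blueprint.
'which witness' functions as the direct object of 'force'. The gap is right after 'force'.

Ayaan asked which witness Priya will force ___ to summarize the blueprint.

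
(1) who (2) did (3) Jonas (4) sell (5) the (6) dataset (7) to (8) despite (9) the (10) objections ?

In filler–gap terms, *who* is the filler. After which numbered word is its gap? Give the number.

Underlying clause: Jonas did sell the dataset to who despite the objections.
'who' is the object of the preposition 'to' (recipient of 'sell'). It moves to the left edge, and the trace sits right after 'to':
Who did Jonas sell the dataset to ___ despite the objections?
'to' is word 7.

7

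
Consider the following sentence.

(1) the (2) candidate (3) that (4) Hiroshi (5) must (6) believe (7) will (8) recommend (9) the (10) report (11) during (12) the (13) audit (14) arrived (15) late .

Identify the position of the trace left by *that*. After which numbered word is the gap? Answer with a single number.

'that' is the subject of the clause embedded under 'believe'. It moves to the left edge, and the trace sits right after 'believe':
The candidate that Hiroshi must believe ___ will recommend the report during the audit arrived late.
'believe' is word 6.

6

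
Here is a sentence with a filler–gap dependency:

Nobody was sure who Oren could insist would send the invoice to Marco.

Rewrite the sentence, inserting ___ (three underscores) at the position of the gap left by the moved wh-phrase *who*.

Nobody was sure who Oren could insist ___ would send the invoice to Marco.

Before movement: Oren could insist who would send the invoice to Marco.
'who' functions as the subject of the clause embedded under 'insist'. The gap is right after 'insist'.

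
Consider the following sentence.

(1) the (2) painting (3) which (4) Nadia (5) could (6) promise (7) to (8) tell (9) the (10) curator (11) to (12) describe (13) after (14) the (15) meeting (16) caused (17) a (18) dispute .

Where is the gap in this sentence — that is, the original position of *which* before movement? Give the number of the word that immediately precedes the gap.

12

'which' functions as the direct object of 'describe'. It moves to the left edge, and the trace sits right after 'describe':
The painting which Nadia could promise to tell the curator to describe ___ after the meeting caused a dispute.
'describe' is word 12.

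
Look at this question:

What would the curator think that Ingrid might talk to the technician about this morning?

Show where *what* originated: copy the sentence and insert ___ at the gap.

What would the curator think that Ingrid might talk to the technician about ___ this morning?

Before movement: The curator would think that Ingrid might talk to the technician about what this morning.
The filler 'what' is interpreted as the object of the preposition 'about'. The gap is right after 'about'.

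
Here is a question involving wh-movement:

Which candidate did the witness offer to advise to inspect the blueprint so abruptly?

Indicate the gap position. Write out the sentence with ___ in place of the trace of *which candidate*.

Pre-movement form: The witness did offer to advise which candidate to inspect the blueprint so abruptly.
'which candidate' is the direct object of 'advise'. The gap is right after 'advise'.

Which candidate did the witness offer to advise ___ to inspect the blueprint so abruptly?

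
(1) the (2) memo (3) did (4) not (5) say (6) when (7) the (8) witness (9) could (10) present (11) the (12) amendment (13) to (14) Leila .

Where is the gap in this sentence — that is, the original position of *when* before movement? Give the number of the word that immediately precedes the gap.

Underlying clause: The witness could present the amendment to Leila when.
'when' functions as the temporal adjunct. It moves to the left edge, and the trace sits right after 'Leila':
The memo did not say when the witness could present the amendment to Leila ___.
'Leila' is word 14.

14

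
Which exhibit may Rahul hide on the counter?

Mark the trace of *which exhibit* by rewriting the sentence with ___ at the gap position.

Which exhibit may Rahul hide ___ on the counter?

Pre-movement form: Rahul may hide which exhibit on the counter.
'which exhibit' functions as the direct object of 'hide'. The gap is right after 'hide'.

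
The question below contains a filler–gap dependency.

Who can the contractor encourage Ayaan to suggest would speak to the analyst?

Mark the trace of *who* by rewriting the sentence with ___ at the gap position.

Who can the contractor encourage Ayaan to suggest ___ would speak to the analyst?

In situ: The contractor can encourage Ayaan to suggest who would speak to the analyst.
'who' is the subject of the clause embedded under 'suggest'. The gap is right after 'suggest'.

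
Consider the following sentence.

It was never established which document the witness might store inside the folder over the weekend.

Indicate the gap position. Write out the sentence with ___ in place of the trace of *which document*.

In situ: The witness might store which document inside the folder over the weekend.
The filler 'which document' is interpreted as the direct object of 'store'. The gap is right after 'store'.

It was never established which document the witness might store ___ inside the folder over the weekend.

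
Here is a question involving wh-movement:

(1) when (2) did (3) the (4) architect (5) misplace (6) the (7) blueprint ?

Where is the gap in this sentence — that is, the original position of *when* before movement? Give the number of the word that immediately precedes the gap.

7

In situ: The architect did misplace the blueprint when.
The filler 'when' is interpreted as the temporal adjunct. Wh-movement fronts it, leaving a gap right after 'blueprint':
When did the architect misplace the blueprint ___?
'blueprint' is word 7.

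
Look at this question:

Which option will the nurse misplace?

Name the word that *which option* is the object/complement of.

misplace

Pre-movement form: The nurse will misplace which option.
'which option' functions as the direct object of 'misplace'. Fronting leaves a gap immediately after 'misplace':
Which option will the nurse misplace ___?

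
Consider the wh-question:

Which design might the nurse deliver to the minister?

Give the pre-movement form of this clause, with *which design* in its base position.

The nurse might deliver which design to the minister.

'which design' functions as the direct object of 'deliver'. Wh-movement fronts it, leaving a gap right after 'deliver':
Which design might the nurse deliver ___ to the minister?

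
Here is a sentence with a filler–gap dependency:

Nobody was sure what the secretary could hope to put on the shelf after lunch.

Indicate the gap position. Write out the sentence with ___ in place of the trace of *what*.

Before movement: The secretary could hope to put what on the shelf after lunch.
'what' is the direct object of 'put'. The gap is right after 'put'.

Nobody was sure what the secretary could hope to put ___ on the shelf after lunch.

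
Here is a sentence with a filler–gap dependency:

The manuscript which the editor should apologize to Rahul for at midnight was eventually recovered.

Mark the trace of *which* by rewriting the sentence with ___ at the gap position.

The filler 'which' is interpreted as the object of the preposition 'for'. The gap is right after 'for'.

The manuscript which the editor should apologize to Rahul for ___ at midnight was eventually recovered.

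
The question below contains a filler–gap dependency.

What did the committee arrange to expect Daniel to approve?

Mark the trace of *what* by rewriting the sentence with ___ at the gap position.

What did the committee arrange to expect Daniel to approve ___?

Pre-movement form: The committee did arrange to expect Daniel to approve what.
'what' is the direct object of 'approve'. The gap is right after 'approve'.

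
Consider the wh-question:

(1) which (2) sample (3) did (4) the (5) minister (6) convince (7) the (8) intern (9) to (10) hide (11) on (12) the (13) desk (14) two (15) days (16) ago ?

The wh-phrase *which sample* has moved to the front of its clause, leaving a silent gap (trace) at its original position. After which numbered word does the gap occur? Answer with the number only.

10

Underlying clause: The minister did convince the intern to hide which sample on the desk two days ago.
The filler 'which sample' is interpreted as the direct object of 'hide'. Fronting leaves a gap immediately after 'hide':
Which sample did the minister convince the intern to hide ___ on the desk two days ago?
'hide' is word 10.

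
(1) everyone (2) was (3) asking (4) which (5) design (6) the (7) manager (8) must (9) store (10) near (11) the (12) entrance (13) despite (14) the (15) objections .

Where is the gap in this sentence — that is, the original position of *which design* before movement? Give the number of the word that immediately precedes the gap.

In situ: The manager must store which design near the entrance despite the objections.
'which design' is the direct object of 'store'. Fronting leaves a gap immediately after 'store':
Everyone was asking which design the manager must store ___ near the entrance despite the objections.
'store' is word 9.

9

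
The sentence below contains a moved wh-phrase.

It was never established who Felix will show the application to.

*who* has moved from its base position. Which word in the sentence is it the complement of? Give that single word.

Pre-movement form: Felix will show the application to who.
'who' functions as the object of the preposition 'to' (recipient of 'show'). Fronting leaves a gap immediately after 'to':
It was never established who Felix will show the application to ___.

to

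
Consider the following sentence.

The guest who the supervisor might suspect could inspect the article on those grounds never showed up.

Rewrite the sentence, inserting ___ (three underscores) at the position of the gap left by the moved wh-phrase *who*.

The filler 'who' is interpreted as the subject of the clause embedded under 'suspect'. The gap is right after 'suspect'.

The guest who the supervisor might suspect ___ could inspect the article on those grounds never showed up.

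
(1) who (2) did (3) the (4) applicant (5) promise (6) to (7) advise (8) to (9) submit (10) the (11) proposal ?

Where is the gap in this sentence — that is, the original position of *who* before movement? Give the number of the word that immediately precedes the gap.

7

Pre-movement form: The applicant did promise to advise who to submit the proposal.
'who' functions as the direct object of 'advise'. It moves to the left edge, and the trace sits right after 'advise':
Who did the applicant promise to advise ___ to submit the proposal?
'advise' is word 7.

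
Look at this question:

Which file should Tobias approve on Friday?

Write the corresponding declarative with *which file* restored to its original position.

Tobias should approve which file on Friday.

'which file' is the direct object of 'approve'. Wh-movement fronts it, leaving a gap right after 'approve':
Which file should Tobias approve ___ on Friday?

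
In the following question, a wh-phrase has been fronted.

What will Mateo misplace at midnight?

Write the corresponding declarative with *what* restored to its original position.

'what' is the direct object of 'misplace'. It moves to the left edge, and the trace sits right after 'misplace':
What will Mateo misplace ___ at midnight?

Mateo will misplace what at midnight.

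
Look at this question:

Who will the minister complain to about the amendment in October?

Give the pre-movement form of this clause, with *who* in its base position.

'who' is the object of the preposition 'to'. Wh-movement fronts it, leaving a gap right after 'to':
Who will the minister complain to ___ about the amendment in October?

The minister will complain to who about the amendment in October.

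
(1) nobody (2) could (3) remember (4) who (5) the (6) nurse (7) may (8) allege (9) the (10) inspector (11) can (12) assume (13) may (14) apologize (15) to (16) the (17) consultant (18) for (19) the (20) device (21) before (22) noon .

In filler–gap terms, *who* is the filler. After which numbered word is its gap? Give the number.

In situ: The nurse may allege the inspector can assume who may apologize to the consultant for the device before noon.
'who' functions as the subject of the clause embedded under 'assume'. It moves to the left edge, and the trace sits right after 'assume':
Nobody could remember who the nurse may allege the inspector can assume ___ may apologize to the consultant for the device before noon.
'assume' is word 12.

12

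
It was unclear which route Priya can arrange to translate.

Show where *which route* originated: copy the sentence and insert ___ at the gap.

It was unclear which route Priya can arrange to translate ___.

Before movement: Priya can arrange to translate which route.
'which route' functions as the direct object of 'translate'. The gap is right after 'translate'.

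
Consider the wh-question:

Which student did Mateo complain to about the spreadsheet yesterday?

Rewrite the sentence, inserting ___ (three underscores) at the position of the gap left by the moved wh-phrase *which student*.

Before movement: Mateo did complain to which student about the spreadsheet yesterday.
'which student' functions as the object of the preposition 'to'. The gap is right after 'to'.

Which student did Mateo complain to ___ about the spreadsheet yesterday?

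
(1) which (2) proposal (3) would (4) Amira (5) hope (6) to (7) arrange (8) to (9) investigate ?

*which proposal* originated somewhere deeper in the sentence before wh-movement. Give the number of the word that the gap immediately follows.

9

Pre-movement form: Amira would hope to arrange to investigate which proposal.
The filler 'which proposal' is interpreted as the direct object of 'investigate'. Fronting leaves a gap immediately after 'investigate':
Which proposal would Amira hope to arrange to investigate ___?
'investigate' is word 9.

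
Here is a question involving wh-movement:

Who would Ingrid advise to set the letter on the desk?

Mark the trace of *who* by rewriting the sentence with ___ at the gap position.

Who would Ingrid advise ___ to set the letter on the desk?

Underlying clause: Ingrid would advise who to set the letter on the desk.
The filler 'who' is interpreted as the direct object of 'advise'. The gap is right after 'advise'.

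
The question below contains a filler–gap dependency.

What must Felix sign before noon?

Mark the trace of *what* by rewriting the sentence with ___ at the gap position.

What must Felix sign ___ before noon?

Before movement: Felix must sign what before noon.
The filler 'what' is interpreted as the direct object of 'sign'. The gap is right after 'sign'.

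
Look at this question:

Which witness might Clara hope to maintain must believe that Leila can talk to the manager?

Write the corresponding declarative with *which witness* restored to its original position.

Clara might hope to maintain which witness must believe that Leila can talk to the manager.

The filler 'which witness' is interpreted as the subject of the clause embedded under 'maintain'. It moves to the left edge, and the trace sits right after 'maintain':
Which witness might Clara hope to maintain ___ must believe that Leila can talk to the manager?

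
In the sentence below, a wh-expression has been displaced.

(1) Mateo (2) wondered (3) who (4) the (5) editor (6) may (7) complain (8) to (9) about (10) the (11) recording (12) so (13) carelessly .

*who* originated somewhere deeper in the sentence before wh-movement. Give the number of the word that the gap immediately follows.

In situ: The editor may complain to who about the recording so carelessly.
'who' functions as the object of the preposition 'to'. Wh-movement fronts it, leaving a gap right after 'to':
Mateo wondered who the editor may complain to ___ about the recording so carelessly.
'to' is word 8.

8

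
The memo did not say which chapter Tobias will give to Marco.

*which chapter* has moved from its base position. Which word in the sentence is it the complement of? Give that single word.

give

In situ: Tobias will give which chapter to Marco.
The filler 'which chapter' is interpreted as the direct object of 'give'. Fronting leaves a gap immediately after 'give':
The memo did not say which chapter Tobias will give ___ to Marco.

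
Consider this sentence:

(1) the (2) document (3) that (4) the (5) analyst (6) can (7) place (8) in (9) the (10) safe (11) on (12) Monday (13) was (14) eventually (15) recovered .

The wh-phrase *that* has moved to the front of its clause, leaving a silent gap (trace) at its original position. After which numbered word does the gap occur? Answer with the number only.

'that' is the direct object of 'place'. It moves to the left edge, and the trace sits right after 'place':
The document that the analyst can place ___ in the safe on Monday was eventually recovered.
'place' is word 7.

7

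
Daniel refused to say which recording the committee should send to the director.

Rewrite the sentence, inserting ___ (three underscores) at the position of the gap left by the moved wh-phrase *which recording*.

Underlying clause: The committee should send which recording to the director.
'which recording' functions as the direct object of 'send'. The gap is right after 'send'.

Daniel refused to say which recording the committee should send ___ to the director.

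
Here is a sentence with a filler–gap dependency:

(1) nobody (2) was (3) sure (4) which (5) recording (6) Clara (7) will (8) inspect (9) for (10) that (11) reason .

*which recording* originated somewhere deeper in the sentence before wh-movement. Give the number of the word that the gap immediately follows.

8

In situ: Clara will inspect which recording for that reason.
The filler 'which recording' is interpreted as the direct object of 'inspect'. It moves to the left edge, and the trace sits right after 'inspect':
Nobody was sure which recording Clara will inspect ___ for that reason.
'inspect' is word 8.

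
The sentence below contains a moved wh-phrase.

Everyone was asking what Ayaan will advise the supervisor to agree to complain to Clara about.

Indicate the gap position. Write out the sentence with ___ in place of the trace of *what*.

Everyone was asking what Ayaan will advise the supervisor to agree to complain to Clara about ___.

Underlying clause: Ayaan will advise the supervisor to agree to complain to Clara about what.
The filler 'what' is interpreted as the object of the preposition 'about'. The gap is right after 'about'.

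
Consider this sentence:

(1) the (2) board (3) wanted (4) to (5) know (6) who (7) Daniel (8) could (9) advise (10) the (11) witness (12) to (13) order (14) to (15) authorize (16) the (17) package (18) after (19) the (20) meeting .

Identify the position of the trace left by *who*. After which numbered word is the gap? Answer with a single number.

13

Pre-movement form: Daniel could advise the witness to order who to authorize the package after the meeting.
'who' is the direct object of 'order'. Fronting leaves a gap immediately after 'order':
The board wanted to know who Daniel could advise the witness to order ___ to authorize the package after the meeting.
'order' is word 13.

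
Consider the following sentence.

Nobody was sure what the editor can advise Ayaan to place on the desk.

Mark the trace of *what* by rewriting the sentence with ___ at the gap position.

Nobody was sure what the editor can advise Ayaan to place ___ on the desk.

In situ: The editor can advise Ayaan to place what on the desk.
'what' is the direct object of 'place'. The gap is right after 'place'.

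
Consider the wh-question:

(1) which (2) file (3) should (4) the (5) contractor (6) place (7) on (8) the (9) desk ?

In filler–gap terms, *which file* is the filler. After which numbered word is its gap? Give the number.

6

Pre-movement form: The contractor should place which file on the desk.
'which file' functions as the direct object of 'place'. Wh-movement fronts it, leaving a gap right after 'place':
Which file should the contractor place ___ on the desk?
'place' is word 6.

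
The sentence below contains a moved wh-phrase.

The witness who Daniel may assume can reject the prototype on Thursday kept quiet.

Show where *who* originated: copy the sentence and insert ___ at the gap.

The witness who Daniel may assume ___ can reject the prototype on Thursday kept quiet.

'who' functions as the subject of the clause embedded under 'assume'. The gap is right after 'assume'.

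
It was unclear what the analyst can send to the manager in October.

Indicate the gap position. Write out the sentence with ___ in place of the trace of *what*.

It was unclear what the analyst can send ___ to the manager in October.

In situ: The analyst can send what to the manager in October.
The filler 'what' is interpreted as the direct object of 'send'. The gap is right after 'send'.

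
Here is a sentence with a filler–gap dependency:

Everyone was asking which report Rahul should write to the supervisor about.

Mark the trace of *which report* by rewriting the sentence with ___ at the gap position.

Everyone was asking which report Rahul should write to the supervisor about ___.

Before movement: Rahul should write to the supervisor about which report.
The filler 'which report' is interpreted as the object of the preposition 'about'. The gap is right after 'about'.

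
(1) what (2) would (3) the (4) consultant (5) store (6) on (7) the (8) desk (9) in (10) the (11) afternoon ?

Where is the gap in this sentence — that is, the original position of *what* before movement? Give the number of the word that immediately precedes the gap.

Pre-movement form: The consultant would store what on the desk in the afternoon.
'what' functions as the direct object of 'store'. It moves to the left edge, and the trace sits right after 'store':
What would the consultant store ___ on the desk in the afternoon?
'store' is word 5.

5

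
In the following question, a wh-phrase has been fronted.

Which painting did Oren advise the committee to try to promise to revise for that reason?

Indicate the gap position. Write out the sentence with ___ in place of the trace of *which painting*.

Which painting did Oren advise the committee to try to promise to revise ___ for that reason?

In situ: Oren did advise the committee to try to promise to revise which painting for that reason.
The filler 'which painting' is interpreted as the direct object of 'revise'. The gap is right after 'revise'.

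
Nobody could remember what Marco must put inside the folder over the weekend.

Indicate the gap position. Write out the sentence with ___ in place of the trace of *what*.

In situ: Marco must put what inside the folder over the weekend.
'what' is the direct object of 'put'. The gap is right after 'put'.

Nobody could remember what Marco must put ___ inside the folder over the weekend.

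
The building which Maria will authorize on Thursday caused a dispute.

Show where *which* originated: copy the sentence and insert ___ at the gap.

The building which Maria will authorize ___ on Thursday caused a dispute.

'which' functions as the direct object of 'authorize'. The gap is right after 'authorize'.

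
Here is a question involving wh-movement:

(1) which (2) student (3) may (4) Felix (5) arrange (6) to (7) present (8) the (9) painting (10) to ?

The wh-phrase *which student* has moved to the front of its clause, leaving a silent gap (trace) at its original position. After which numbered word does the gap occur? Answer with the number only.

Pre-movement form: Felix may arrange to present the painting to which student.
'which student' functions as the object of the preposition 'to' (recipient of 'present'). It moves to the left edge, and the trace sits right after 'to':
Which student may Felix arrange to present the painting to ___?
'to' is word 10.

10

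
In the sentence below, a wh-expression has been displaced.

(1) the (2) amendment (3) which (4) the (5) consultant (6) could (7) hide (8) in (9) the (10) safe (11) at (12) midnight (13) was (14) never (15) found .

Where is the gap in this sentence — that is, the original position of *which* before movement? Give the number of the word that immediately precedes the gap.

7

The filler 'which' is interpreted as the direct object of 'hide'. It moves to the left edge, and the trace sits right after 'hide':
The amendment which the consultant could hide ___ in the safe at midnight was never found.
'hide' is word 7.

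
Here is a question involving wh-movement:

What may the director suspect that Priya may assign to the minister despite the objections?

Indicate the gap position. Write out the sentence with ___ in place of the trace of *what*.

Pre-movement form: The director may suspect that Priya may assign what to the minister despite the objections.
'what' functions as the direct object of 'assign'. The gap is right after 'assign'.

What may the director suspect that Priya may assign ___ to the minister despite the objections?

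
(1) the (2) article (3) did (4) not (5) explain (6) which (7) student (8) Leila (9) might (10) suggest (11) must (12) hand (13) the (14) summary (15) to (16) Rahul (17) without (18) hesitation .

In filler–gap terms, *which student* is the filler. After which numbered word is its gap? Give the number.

Underlying clause: Leila might suggest which student must hand the summary to Rahul without hesitation.
'which student' is the subject of the clause embedded under 'suggest'. Fronting leaves a gap immediately after 'suggest':
The article did not explain which student Leila might suggest ___ must hand the summary to Rahul without hesitation.
'suggest' is word 10.

10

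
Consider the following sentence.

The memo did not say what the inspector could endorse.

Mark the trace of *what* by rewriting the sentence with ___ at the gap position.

Before movement: The inspector could endorse what.
'what' functions as the direct object of 'endorse'. The gap is right after 'endorse'.

The memo did not say what the inspector could endorse ___.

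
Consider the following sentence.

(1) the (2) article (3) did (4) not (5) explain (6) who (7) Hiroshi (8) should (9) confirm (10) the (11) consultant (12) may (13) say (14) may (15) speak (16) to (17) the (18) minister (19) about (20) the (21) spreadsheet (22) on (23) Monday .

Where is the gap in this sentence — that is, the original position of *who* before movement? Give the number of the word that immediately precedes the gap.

13

Underlying clause: Hiroshi should confirm the consultant may say who may speak to the minister about the spreadsheet on Monday.
'who' functions as the subject of the clause embedded under 'say'. It moves to the left edge, and the trace sits right after 'say':
The article did not explain who Hiroshi should confirm the consultant may say ___ may speak to the minister about the spreadsheet on Monday.
'say' is word 13.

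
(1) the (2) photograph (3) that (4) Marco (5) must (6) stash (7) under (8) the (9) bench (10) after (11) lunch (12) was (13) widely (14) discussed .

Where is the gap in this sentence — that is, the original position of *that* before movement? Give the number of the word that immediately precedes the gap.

'that' functions as the direct object of 'stash'. It moves to the left edge, and the trace sits right after 'stash':
The photograph that Marco must stash ___ under the bench after lunch was widely discussed.
'stash' is word 6.

6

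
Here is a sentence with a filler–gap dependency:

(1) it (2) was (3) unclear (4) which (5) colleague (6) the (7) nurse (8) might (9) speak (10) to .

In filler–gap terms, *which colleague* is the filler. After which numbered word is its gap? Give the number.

Before movement: The nurse might speak to which colleague.
The filler 'which colleague' is interpreted as the object of the preposition 'to'. Fronting leaves a gap immediately after 'to':
It was unclear which colleague the nurse might speak to ___.
'to' is word 10.

10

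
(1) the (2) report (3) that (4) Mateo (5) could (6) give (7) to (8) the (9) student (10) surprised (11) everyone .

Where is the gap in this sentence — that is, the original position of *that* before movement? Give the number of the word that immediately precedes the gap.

The filler 'that' is interpreted as the direct object of 'give'. It moves to the left edge, and the trace sits right after 'give':
The report that Mateo could give ___ to the student surprised everyone.
'give' is word 6.

6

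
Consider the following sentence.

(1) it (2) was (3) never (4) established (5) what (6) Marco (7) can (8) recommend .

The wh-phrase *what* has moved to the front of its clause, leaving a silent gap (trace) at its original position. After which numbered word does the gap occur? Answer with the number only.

8

Pre-movement form: Marco can recommend what.
The filler 'what' is interpreted as the direct object of 'recommend'. Wh-movement fronts it, leaving a gap right after 'recommend':
It was never established what Marco can recommend ___.
'recommend' is word 8.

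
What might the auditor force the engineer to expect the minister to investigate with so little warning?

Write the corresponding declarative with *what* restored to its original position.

The auditor might force the engineer to expect the minister to investigate what with so little warning.

'what' is the direct object of 'investigate'. It moves to the left edge, and the trace sits right after 'investigate':
What might the auditor force the engineer to expect the minister to investigate ___ with so little warning?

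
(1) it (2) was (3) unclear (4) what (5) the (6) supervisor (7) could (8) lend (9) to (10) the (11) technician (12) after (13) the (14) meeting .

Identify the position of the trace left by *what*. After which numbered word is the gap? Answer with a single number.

8

Pre-movement form: The supervisor could lend what to the technician after the meeting.
'what' is the direct object of 'lend'. It moves to the left edge, and the trace sits right after 'lend':
It was unclear what the supervisor could lend ___ to the technician after the meeting.
'lend' is word 8.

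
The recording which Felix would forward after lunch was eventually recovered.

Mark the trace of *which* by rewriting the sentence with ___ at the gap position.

The recording which Felix would forward ___ after lunch was eventually recovered.

'which' is the direct object of 'forward'. The gap is right after 'forward'.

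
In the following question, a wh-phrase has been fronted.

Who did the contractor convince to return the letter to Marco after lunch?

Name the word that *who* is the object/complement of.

convince

Underlying clause: The contractor did convince who to return the letter to Marco after lunch.
'who' functions as the direct object of 'convince'. It moves to the left edge, and the trace sits right after 'convince':
Who did the contractor convince ___ to return the letter to Marco after lunch?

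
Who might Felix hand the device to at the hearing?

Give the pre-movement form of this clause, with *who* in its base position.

'who' is the object of the preposition 'to' (recipient of 'hand'). Fronting leaves a gap immediately after 'to':
Who might Felix hand the device to ___ at the hearing?

Felix might hand the device to who at the hearing.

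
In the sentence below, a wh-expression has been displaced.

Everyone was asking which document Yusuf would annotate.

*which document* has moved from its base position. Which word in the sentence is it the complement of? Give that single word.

Pre-movement form: Yusuf would annotate which document.
'which document' functions as the direct object of 'annotate'. It moves to the left edge, and the trace sits right after 'annotate':
Everyone was asking which document Yusuf would annotate ___.

annotate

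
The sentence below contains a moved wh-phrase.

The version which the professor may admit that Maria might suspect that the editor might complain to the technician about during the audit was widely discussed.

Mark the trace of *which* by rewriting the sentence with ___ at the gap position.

The version which the professor may admit that Maria might suspect that the editor might complain to the technician about ___ during the audit was widely discussed.

'which' functions as the object of the preposition 'about'. The gap is right after 'about'.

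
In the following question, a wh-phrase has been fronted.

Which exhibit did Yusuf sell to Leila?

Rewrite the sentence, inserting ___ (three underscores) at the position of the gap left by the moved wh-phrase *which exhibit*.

Which exhibit did Yusuf sell ___ to Leila?

Pre-movement form: Yusuf did sell which exhibit to Leila.
The filler 'which exhibit' is interpreted as the direct object of 'sell'. The gap is right after 'sell'.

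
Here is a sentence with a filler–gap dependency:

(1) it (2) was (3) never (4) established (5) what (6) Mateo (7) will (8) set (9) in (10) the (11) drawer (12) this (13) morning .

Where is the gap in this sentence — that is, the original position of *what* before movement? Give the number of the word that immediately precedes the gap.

8

In situ: Mateo will set what in the drawer this morning.
'what' functions as the direct object of 'set'. Wh-movement fronts it, leaving a gap right after 'set':
It was never established what Mateo will set ___ in the drawer this morning.
'set' is word 8.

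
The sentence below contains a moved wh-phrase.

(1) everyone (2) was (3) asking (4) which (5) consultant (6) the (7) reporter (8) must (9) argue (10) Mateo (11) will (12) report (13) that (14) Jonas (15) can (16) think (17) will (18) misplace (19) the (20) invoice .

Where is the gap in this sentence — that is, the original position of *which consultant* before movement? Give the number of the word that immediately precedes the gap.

Pre-movement form: The reporter must argue Mateo will report that Jonas can think which consultant will misplace the invoice.
The filler 'which consultant' is interpreted as the subject of the clause embedded under 'think'. Wh-movement fronts it, leaving a gap right after 'think':
Everyone was asking which consultant the reporter must argue Mateo will report that Jonas can think ___ will misplace the invoice.
'think' is word 16.

16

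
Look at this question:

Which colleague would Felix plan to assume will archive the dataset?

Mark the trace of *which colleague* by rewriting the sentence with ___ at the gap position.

Before movement: Felix would plan to assume which colleague will archive the dataset.
'which colleague' is the subject of the clause embedded under 'assume'. The gap is right after 'assume'.

Which colleague would Felix plan to assume ___ will archive the dataset?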